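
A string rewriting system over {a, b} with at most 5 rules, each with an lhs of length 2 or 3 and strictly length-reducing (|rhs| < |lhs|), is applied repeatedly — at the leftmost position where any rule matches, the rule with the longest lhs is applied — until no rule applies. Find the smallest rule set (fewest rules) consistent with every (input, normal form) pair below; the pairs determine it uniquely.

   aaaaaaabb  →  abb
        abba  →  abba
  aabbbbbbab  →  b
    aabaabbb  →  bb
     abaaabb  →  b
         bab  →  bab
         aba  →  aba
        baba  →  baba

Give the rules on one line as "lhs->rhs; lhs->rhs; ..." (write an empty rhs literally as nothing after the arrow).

aa->b; aaa->; baa->; bbb->aa

  | aaaaaaabb => aaaabb => abb
  | abba
  | aabbbbbbab => bbbbbbbab => aabbbbab => bbbbbab => aabbab => bbbab => aaab => b
  | aabaabbb => bbaabbb => bbbb => aab => bb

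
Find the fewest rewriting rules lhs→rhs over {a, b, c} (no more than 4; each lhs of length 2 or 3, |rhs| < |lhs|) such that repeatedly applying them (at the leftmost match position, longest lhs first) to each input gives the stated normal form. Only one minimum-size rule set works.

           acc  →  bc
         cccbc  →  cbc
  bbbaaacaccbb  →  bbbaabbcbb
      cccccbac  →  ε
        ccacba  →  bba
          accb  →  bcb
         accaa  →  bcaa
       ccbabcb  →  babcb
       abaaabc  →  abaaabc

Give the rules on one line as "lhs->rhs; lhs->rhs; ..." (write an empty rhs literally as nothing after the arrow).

ac->b; cba->c; cc->

  | acc => bc
  | cccbc => cbc
  | bbbaaacaccbb => bbbaabaccbb => bbbaabbcbb
  | cccccbac => cccbac => cbac => cc => ε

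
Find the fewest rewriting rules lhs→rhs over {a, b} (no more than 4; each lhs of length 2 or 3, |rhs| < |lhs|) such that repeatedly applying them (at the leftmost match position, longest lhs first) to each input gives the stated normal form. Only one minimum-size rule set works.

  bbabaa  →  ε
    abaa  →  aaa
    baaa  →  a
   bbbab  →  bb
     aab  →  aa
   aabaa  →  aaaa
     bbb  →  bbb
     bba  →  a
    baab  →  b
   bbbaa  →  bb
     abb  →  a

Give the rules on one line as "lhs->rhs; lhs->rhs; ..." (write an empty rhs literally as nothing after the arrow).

ab->a; ba->a; baa->; bab->

  | bbabaa => baa => ε
  | abaa => aaa
  | baaa => a
  | bbbab => bb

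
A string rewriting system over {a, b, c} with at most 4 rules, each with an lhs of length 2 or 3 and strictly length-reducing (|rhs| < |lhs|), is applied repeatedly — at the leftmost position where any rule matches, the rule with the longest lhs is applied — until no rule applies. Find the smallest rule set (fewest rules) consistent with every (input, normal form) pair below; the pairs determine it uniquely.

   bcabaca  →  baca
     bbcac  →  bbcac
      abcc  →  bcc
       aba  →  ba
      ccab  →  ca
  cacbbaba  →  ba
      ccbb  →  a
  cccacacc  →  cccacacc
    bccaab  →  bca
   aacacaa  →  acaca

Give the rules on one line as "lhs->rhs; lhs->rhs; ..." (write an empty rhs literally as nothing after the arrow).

aa->a; ab->b; cb->a

  | bcabaca => bcbaca => baaca => baca
  | bbcac
  | abcc => bcc
  | aba => ba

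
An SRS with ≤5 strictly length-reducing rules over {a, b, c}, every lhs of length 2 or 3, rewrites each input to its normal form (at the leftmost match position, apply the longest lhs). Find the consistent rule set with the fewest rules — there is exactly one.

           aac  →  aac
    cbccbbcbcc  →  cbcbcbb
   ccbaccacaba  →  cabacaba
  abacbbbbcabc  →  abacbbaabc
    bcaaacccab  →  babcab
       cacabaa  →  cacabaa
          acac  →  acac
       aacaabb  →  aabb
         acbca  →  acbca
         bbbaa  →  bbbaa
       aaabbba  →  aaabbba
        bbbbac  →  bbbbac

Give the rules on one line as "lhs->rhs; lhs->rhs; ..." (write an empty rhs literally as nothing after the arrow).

  | aac
  | cbccbbcbcc => cbcbcbcc => cbcbcbb
  | ccbaccacaba => caccacaba => cabacaba
  | abacbbbbcabc => abacbbaabc

bbc->a; caa->; cc->b; ccb->c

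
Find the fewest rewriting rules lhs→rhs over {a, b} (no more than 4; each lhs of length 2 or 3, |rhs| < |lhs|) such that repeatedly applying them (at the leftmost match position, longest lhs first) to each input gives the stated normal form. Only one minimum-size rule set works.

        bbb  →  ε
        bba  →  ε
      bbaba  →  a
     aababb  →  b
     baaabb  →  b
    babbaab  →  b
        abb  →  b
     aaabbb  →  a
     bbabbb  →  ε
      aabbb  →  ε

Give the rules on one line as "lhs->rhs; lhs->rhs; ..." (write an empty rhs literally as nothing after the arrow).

aa->; ab->; ba->a; bb->a

  | bbb => ab => ε
  | bba => aa => ε
  | bbaba => aaba => ba => a
  | aababb => babb => abb => b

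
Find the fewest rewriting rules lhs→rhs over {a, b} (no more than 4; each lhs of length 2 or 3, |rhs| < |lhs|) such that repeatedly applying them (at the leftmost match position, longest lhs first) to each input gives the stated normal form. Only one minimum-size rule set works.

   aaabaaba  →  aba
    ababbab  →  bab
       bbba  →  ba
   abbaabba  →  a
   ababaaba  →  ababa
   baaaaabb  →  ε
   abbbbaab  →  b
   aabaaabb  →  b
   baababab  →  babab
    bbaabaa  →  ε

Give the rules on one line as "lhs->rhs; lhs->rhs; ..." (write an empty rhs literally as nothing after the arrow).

  | aaabaaba => abaaba => aba
  | ababbab => abbab => bab
  | bbba => ba
  | abbaabba => baabba => bba => a

aa->; aab->; abb->b; bb->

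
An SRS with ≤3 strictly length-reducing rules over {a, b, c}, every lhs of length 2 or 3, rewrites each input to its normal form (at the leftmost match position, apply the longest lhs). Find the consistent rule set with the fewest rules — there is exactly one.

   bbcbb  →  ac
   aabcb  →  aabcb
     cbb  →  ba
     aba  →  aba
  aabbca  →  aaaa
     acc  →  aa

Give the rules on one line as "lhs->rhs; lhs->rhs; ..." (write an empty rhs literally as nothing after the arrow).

bb->c; cbb->ba; cc->a

  | bbcbb => ccbb => abb => ac
  | aabcb
  | cbb => ba
  | aba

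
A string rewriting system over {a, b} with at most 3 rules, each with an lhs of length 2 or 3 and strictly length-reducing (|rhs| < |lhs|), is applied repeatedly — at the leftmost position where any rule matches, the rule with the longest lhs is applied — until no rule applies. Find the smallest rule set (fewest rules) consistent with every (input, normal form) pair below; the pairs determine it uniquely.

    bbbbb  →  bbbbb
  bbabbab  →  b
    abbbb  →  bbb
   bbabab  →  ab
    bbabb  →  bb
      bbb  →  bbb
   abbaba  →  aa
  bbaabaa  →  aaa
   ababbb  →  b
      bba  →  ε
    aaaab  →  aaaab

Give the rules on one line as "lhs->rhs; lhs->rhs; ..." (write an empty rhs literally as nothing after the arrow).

abb->b; ba->a; bba->

  | bbbbb
  | bbabbab => bbab => b
  | abbbb => bbb
  | bbabab => bab => ab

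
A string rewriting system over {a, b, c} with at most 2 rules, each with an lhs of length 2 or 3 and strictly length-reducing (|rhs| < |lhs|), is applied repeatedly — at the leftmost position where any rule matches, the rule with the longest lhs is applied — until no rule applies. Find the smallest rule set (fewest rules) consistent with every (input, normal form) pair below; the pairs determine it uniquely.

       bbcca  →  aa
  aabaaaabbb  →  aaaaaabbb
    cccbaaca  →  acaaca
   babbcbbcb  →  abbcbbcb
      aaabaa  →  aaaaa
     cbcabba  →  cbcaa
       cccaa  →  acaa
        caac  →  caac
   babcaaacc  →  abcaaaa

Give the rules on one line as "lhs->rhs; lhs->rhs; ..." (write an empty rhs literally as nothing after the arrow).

ba->a; cc->a

  | bbcca => bbaa => baa => aa
  | aabaaaabbb => aaaaaabbb
  | cccbaaca => acbaaca => acaaca
  | babbcbbcb => abbcbbcb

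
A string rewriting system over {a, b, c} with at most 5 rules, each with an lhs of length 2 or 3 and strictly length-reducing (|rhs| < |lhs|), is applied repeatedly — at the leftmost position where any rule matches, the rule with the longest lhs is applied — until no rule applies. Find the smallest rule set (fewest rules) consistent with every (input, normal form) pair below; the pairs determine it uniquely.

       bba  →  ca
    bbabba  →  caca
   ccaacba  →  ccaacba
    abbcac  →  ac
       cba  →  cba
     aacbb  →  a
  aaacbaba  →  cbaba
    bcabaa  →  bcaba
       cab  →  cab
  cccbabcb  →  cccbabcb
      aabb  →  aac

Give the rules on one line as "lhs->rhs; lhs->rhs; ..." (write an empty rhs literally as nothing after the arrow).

  | bba => ca
  | bbabba => cabba => caca
  | ccaacba
  | abbcac => accac => ac

aaa->; acc->; baa->ba; bb->c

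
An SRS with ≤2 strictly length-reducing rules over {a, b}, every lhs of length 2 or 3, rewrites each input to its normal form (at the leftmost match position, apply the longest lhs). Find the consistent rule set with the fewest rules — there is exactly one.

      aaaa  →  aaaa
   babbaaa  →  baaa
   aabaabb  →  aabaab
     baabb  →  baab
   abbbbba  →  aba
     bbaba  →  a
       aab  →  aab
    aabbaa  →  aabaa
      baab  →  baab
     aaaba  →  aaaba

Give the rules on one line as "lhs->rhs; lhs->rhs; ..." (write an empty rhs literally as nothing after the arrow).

bab->; bb->b

  | aaaa
  | babbaaa => baaa
  | aabaabb => aabaab
  | baabb => baab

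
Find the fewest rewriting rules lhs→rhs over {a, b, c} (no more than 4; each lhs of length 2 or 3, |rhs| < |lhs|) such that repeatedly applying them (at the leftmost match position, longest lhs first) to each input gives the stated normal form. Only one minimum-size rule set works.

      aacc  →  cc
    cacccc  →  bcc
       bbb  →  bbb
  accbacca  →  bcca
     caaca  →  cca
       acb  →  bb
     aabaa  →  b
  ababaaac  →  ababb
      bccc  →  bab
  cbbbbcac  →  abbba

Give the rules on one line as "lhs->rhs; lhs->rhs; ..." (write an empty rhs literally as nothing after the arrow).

  | aacc => cc
  | cacccc => cbccc => accc => bcc
  | bbb
  | accbacca => bcbacca => baacca => bcca

aa->; ac->b; cb->a; ccc->ab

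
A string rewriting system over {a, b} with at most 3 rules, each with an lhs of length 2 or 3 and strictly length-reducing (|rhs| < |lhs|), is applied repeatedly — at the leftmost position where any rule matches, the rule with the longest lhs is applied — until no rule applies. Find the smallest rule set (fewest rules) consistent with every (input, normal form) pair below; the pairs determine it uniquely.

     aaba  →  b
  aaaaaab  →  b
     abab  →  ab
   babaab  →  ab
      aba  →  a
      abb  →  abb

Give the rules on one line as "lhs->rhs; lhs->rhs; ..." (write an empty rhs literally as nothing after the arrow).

  | aaba => bba => b
  | aaaaaab => baaaab => aaab => bab => b
  | abab => ab
  | babaab => baab => ab

aa->b; ba->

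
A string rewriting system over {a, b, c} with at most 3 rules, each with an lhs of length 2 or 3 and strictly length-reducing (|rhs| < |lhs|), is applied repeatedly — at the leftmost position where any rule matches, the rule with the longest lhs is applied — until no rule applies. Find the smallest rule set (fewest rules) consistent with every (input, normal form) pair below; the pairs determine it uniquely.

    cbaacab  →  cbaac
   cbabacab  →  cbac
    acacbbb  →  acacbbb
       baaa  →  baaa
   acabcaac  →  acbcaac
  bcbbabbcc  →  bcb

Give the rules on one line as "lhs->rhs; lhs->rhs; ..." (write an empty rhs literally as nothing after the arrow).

ab->; abc->bc; bbc->b

  | cbaacab => cbaac
  | cbabacab => cbacab => cbac
  | acacbbb
  | baaa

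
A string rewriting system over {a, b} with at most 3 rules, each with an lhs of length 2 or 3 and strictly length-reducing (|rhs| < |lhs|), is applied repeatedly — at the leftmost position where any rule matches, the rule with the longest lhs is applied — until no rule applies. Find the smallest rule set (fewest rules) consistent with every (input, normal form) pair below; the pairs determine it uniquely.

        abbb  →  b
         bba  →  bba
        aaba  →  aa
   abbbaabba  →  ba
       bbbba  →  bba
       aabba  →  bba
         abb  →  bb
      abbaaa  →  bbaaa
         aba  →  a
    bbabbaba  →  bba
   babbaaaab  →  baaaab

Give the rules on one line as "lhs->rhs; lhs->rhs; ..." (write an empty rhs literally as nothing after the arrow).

aba->a; abb->bb; bbb->b

  | abbb => bbb => b
  | bba
  | aaba => aa
  | abbbaabba => bbbaabba => baabba => babba => bbba => ba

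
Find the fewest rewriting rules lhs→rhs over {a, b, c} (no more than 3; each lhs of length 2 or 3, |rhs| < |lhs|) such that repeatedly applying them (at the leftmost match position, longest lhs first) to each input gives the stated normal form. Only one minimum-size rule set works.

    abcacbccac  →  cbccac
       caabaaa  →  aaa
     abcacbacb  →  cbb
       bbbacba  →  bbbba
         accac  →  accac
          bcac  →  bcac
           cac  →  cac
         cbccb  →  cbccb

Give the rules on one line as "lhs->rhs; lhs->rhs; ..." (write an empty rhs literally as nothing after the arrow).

  | abcacbccac => cacbccac => cbccac
  | caabaaa => abaaa => aaa
  | abcacbacb => cacbacb => cbacb => cbb
  | bbbacba => bbbba

ab->; acb->b; caa->a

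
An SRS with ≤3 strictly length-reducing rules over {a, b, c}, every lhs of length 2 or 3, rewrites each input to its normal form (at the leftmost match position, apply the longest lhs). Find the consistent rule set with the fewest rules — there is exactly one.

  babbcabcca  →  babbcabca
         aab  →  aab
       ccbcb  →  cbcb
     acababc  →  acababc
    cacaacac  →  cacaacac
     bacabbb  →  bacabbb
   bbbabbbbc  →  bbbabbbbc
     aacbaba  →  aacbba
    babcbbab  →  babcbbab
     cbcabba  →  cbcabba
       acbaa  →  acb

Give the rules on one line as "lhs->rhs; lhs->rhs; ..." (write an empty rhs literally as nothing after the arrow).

cba->cb; cc->c

  | babbcabcca => babbcabca
  | aab
  | ccbcb => cbcb
  | acababc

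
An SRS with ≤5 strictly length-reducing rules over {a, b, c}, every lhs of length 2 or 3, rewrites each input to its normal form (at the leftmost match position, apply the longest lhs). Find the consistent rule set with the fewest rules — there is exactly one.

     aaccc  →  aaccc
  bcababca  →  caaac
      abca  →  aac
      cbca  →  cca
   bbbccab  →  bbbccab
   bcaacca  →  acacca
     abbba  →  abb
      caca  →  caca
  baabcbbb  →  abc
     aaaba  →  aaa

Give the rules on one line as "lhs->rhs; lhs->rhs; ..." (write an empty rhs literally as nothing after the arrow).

  | aaccc
  | bcababca => acbabca => caabca => caaac
  | abca => aac
  | cbca => cca

acb->ca; ba->; bca->ac; cb->c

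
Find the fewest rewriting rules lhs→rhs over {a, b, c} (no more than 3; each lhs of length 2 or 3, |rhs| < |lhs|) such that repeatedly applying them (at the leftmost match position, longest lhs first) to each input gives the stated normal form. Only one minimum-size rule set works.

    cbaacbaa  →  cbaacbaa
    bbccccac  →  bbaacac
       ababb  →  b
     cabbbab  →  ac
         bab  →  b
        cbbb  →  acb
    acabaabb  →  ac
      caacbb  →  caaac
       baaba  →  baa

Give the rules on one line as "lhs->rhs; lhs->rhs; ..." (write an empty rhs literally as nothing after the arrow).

  | cbaacbaa
  | bbccccac => bbaacac
  | ababb => abb => b
  | cabbbab => cbbab => acab => ac

ab->; cbb->ac; ccc->aa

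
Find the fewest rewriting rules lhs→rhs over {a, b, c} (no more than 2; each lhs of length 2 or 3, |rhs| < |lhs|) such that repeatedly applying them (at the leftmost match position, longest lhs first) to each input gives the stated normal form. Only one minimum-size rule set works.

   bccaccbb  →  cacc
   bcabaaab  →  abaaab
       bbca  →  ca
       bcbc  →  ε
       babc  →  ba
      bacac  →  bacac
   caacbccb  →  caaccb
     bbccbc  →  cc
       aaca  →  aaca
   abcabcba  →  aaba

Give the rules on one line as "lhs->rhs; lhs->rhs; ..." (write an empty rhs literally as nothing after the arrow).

  | bccaccbb => caccbb => cacc
  | bcabaaab => abaaab
  | bbca => ca
  | bcbc => bc => ε

bb->; bc->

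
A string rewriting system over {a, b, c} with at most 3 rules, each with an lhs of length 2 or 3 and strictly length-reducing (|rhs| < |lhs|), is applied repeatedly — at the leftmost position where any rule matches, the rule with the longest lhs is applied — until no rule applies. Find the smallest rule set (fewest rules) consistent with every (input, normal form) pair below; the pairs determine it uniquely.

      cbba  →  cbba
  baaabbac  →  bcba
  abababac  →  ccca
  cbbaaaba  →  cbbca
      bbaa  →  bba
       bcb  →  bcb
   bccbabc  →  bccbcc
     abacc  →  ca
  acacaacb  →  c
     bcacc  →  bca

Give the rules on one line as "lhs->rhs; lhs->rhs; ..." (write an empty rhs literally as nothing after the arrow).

aa->a; ab->c; ac->a

  | cbba
  | baaabbac => baabbac => babbac => bcbac => bcba
  | abababac => cababac => ccabac => cccac => ccca
  | cbbaaaba => cbbaaba => cbbaba => cbbca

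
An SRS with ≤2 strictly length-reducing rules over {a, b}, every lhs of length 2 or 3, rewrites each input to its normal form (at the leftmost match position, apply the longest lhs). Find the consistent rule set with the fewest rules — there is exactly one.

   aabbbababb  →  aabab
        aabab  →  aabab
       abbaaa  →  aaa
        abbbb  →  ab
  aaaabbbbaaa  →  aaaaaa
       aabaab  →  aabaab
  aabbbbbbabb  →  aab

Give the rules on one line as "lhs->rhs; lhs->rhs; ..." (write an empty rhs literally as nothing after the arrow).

  | aabbbababb => aabbababb => aababb => aabab
  | aabab
  | abbaaa => aaa
  | abbbb => abbb => abb => ab

bb->b; bba->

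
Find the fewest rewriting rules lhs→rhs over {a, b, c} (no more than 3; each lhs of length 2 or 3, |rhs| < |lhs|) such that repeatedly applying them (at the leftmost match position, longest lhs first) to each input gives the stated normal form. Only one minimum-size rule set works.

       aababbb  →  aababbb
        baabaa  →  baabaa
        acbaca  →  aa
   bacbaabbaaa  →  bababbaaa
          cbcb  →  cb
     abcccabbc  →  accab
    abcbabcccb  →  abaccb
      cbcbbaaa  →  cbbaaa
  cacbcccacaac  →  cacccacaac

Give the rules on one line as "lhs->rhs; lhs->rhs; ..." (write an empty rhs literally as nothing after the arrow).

  | aababbb
  | baabaa
  | acbaca => abca => aa
  | bacbaabbaaa => bababbaaa

bc->; cba->b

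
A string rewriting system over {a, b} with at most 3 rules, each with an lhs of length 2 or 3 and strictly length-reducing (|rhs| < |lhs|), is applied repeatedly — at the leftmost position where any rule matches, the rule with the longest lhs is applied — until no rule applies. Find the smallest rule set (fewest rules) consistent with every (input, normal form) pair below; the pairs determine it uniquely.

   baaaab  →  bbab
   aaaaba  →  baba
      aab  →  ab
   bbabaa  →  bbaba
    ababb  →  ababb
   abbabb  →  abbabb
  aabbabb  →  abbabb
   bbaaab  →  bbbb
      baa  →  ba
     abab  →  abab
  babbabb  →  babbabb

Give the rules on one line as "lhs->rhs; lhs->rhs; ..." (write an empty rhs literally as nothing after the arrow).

  | baaaab => bbab
  | aaaaba => baba
  | aab => ab
  | bbabaa => bbaba

aa->a; aaa->b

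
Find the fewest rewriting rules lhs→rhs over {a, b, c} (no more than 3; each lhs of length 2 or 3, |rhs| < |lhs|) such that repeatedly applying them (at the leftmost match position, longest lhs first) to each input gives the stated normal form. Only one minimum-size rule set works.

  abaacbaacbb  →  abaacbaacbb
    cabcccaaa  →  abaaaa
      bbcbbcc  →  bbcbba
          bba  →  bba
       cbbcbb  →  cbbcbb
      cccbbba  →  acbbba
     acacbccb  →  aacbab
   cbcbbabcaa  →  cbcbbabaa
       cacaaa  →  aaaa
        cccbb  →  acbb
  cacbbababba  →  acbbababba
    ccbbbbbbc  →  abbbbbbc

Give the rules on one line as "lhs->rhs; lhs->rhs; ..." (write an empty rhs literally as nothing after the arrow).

ca->a; cc->a

  | abaacbaacbb
  | cabcccaaa => abcccaaa => abacaaa => abaaaa
  | bbcbbcc => bbcbba
  | bba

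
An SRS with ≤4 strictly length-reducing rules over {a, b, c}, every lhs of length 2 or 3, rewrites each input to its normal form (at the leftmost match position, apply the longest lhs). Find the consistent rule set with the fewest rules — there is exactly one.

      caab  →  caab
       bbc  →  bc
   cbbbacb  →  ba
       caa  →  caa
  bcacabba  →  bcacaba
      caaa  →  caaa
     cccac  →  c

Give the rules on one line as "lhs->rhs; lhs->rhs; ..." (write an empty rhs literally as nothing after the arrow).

bb->b; cb->; cca->b

  | caab
  | bbc => bc
  | cbbbacb => bbacb => bacb => ba
  | caa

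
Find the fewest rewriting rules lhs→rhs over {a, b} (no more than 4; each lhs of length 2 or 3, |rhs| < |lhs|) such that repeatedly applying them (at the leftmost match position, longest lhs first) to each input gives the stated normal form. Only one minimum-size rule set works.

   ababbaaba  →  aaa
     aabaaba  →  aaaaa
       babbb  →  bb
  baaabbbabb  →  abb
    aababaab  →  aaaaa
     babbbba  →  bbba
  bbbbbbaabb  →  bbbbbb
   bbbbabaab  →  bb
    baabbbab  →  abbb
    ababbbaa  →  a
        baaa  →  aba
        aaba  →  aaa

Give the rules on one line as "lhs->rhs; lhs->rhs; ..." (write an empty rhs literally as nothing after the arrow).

  | ababbaaba => abaaba => aabba => aaba => aaa
  | aabaaba => aaaaba => aaaaa
  | babbb => bb
  | baaabbbabb => ababbbabb => abbabb => abb

aab->aa; baa->ab; bab->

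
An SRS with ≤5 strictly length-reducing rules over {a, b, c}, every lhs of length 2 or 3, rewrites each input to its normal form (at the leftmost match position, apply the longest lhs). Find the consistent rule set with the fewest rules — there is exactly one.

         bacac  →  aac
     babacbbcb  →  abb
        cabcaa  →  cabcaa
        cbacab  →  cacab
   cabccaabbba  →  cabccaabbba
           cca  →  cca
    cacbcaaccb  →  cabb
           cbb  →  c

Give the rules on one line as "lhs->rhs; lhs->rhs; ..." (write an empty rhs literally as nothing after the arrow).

  | bacac => aac
  | babacbbcb => aacbbcb => aacbcb => aaccb => abb
  | cabcaa
  | cbacab => cacab

acc->b; bab->a; bac->a; cb->c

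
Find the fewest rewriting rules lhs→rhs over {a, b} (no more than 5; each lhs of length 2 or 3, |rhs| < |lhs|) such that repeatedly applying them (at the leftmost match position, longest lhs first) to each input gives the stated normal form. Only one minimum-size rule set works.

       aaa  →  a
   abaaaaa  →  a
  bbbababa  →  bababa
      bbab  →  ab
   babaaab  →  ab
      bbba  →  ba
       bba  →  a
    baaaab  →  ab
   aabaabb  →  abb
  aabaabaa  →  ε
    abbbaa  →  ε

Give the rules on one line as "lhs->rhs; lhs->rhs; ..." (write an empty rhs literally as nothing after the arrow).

  | aaa => a
  | abaaaaa => aaaaa => aaa => a
  | bbbababa => bababa
  | bbab => ab

aa->; aab->ab; baa->a; bba->a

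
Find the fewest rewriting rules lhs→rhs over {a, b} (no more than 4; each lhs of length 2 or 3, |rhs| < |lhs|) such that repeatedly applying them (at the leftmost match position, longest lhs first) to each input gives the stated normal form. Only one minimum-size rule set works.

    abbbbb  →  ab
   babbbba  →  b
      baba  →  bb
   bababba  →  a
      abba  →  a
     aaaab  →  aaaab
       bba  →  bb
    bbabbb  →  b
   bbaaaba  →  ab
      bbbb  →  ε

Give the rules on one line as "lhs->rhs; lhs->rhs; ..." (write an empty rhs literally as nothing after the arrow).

abb->; ba->b; bbb->ab

  | abbbbb => bbb => ab
  | babbbba => bbbbba => abbba => ba => b
  | baba => bba => bb
  | bababba => bbabba => bbbba => abba => a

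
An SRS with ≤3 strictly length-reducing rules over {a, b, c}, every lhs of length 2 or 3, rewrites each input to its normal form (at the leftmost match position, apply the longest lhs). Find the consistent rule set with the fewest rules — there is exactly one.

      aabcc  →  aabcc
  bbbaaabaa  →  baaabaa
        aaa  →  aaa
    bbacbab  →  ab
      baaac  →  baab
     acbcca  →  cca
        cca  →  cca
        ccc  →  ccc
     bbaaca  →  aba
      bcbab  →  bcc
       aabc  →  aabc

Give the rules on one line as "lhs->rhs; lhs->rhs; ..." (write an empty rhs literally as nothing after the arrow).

  | aabcc
  | bbbaaabaa => baaabaa
  | aaa
  | bbacbab => acbab => bbab => ab

ac->b; bab->c; bb->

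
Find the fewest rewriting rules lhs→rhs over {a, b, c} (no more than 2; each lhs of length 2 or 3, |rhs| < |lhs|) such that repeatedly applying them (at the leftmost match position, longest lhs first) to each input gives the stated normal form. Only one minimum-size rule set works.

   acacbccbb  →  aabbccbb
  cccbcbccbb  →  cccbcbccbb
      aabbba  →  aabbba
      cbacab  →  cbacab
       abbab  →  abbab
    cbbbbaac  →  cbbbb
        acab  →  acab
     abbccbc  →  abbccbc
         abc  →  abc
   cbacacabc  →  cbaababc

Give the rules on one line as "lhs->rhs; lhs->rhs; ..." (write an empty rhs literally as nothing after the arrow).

  | acacbccbb => aabbccbb
  | cccbcbccbb
  | aabbba
  | cbacab

aac->; cac->ab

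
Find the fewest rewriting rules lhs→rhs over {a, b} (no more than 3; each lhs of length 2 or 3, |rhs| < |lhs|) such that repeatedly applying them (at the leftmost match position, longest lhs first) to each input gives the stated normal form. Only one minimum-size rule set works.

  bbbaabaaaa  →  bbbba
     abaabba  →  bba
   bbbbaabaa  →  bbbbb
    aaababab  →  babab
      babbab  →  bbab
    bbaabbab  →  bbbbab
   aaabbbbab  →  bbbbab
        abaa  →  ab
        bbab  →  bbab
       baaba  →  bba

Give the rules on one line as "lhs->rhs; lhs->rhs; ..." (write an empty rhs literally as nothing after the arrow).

aa->; aaa->; abb->b

  | bbbaabaaaa => bbbbaaaa => bbbba
  | abaabba => abbba => bba
  | bbbbaabaa => bbbbbaa => bbbbb
  | aaababab => babab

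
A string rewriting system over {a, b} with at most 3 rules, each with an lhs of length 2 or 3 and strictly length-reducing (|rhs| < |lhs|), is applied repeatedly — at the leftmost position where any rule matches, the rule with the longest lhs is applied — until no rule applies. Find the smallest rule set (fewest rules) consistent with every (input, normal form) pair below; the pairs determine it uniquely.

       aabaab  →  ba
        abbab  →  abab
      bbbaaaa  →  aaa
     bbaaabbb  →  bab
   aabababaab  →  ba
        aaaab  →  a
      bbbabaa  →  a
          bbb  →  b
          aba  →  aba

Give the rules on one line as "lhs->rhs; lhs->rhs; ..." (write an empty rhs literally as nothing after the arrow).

aab->ba; baa->a; bb->b

  | aabaab => baaab => aab => ba
  | abbab => abab
  | bbbaaaa => bbaaaa => baaaa => aaa
  | bbaaabbb => baaabbb => aabbb => babb => bab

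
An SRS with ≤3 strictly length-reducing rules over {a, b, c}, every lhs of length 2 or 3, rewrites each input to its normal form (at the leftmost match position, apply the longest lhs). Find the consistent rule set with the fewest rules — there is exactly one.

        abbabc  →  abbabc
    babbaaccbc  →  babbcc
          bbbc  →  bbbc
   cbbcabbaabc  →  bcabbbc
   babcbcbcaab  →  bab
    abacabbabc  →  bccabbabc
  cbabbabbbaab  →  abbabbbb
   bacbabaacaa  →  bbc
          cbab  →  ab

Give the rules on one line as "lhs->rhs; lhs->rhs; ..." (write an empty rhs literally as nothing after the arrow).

  | abbabc
  | babbaaccbc => babbccbc => babbcc
  | bbbc
  | cbbcabbaabc => bcabbaabc => bcabbbc

aa->; aba->bc; cb->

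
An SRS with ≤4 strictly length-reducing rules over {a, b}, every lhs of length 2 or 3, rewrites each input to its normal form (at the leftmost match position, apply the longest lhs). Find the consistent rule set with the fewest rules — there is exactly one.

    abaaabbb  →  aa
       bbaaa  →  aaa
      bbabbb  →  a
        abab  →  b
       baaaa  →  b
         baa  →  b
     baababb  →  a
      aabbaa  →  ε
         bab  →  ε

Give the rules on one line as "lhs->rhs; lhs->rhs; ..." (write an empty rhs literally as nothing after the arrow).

ab->a; aba->bb; ba->b; bb->

  | abaaabbb => bbaabbb => aabbb => aabb => aab => aa
  | bbaaa => aaa
  | bbabbb => abbb => abb => ab => a
  | abab => bbb => b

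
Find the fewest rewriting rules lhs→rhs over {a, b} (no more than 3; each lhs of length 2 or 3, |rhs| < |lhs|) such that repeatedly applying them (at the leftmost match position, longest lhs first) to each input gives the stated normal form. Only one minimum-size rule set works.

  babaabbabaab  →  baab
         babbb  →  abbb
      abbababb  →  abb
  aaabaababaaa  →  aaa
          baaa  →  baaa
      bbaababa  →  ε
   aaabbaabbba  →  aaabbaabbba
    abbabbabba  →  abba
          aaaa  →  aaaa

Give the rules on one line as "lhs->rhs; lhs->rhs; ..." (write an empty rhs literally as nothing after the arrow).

aba->; bab->ab

  | babaabbabaab => abaabbabaab => abbabaab => ababaab => baab
  | babbb => abbb
  | abbababb => abababb => babb => abb
  | aaabaababaaa => aaababaaa => aabaaa => aaa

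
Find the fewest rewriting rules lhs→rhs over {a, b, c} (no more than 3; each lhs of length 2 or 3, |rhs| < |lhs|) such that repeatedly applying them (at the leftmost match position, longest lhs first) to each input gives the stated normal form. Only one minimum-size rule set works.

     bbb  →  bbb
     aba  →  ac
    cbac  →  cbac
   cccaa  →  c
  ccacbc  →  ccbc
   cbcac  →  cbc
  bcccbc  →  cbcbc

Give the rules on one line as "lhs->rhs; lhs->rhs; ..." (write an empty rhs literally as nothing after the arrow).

  | bbb
  | aba => ac
  | cbac
  | cccaa => cca => c

aba->ac; bcc->cb; ca->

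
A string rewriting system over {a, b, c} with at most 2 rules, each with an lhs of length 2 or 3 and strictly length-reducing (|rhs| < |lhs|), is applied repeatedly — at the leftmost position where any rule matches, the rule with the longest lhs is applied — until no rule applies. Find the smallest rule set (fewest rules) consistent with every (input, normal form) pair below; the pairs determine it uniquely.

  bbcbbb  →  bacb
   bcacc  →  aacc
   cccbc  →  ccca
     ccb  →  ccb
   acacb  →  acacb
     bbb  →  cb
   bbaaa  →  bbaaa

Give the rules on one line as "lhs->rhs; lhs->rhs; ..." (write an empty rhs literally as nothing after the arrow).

  | bbcbbb => babbb => bacb
  | bcacc => aacc
  | cccbc => ccca
  | ccb

bbb->cb; bc->a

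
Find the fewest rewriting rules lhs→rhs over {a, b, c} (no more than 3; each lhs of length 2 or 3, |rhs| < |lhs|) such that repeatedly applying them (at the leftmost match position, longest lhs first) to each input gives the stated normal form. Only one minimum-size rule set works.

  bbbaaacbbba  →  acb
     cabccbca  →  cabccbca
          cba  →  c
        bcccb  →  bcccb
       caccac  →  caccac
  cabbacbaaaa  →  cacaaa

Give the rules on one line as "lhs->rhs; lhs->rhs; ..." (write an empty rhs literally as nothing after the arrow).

  | bbbaaacbbba => baacbbba => acbbba => acb
  | cabccbca
  | cba => c
  | bcccb

ba->; bba->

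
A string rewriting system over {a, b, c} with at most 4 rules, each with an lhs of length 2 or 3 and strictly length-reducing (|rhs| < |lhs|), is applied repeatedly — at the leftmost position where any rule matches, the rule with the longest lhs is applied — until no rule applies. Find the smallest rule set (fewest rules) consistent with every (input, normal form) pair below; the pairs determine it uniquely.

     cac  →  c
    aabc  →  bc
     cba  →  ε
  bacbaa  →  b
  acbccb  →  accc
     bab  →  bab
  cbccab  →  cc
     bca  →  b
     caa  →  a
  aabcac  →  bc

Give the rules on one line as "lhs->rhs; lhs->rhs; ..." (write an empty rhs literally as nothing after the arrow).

aa->; ca->; cb->c

  | cac => c
  | aabc => bc
  | cba => ca => ε
  | bacbaa => bacaa => baa => b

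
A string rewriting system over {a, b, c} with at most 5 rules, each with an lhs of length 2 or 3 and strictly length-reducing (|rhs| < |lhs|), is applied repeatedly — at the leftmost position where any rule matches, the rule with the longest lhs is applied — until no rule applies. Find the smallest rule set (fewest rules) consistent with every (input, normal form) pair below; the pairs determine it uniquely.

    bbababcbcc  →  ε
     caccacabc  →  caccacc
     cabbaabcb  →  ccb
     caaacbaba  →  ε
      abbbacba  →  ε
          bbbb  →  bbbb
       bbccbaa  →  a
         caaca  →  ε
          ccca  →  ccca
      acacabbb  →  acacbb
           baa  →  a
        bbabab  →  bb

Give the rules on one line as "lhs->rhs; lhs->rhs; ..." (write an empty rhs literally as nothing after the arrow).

ab->; ba->; bc->; caa->bb

  | bbababcbcc => bbabcbcc => bbcbcc => bbcc => bc => ε
  | caccacabc => caccacc
  | cabbaabcb => cbaabcb => cabcb => ccb
  | caaacbaba => bbacbaba => bcbaba => baba => ba => ε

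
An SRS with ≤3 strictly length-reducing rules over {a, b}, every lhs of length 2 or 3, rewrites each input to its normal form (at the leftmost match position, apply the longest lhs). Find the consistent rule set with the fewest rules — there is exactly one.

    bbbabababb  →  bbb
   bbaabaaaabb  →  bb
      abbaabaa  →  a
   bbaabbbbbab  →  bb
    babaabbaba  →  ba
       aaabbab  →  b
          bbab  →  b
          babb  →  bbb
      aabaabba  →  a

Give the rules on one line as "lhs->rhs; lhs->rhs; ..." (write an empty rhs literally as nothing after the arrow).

ab->b; baa->a; bba->a

  | bbbabababb => babababb => bbababb => ababb => babb => bbb
  | bbaabaaaabb => aabaaaabb => abaaaabb => baaaabb => aaabb => aabb => abb => bb
  | abbaabaa => bbaabaa => aabaa => abaa => baa => a
  | bbaabbbbbab => aabbbbbab => abbbbbab => bbbbbab => bbbab => bab => bb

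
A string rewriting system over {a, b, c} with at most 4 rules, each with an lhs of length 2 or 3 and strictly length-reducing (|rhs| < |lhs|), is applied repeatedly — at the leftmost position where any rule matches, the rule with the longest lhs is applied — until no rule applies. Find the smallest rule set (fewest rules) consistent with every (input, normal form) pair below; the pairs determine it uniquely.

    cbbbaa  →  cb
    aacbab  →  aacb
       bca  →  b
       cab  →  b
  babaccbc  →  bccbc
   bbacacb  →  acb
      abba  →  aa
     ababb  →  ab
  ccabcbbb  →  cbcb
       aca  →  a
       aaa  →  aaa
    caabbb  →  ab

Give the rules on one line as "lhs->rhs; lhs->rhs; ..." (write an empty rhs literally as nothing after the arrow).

  | cbbbaa => cbaa => cba => cb
  | aacbab => aacba => aacb
  | bca => b
  | cab => b

ba->b; bab->ba; bb->; ca->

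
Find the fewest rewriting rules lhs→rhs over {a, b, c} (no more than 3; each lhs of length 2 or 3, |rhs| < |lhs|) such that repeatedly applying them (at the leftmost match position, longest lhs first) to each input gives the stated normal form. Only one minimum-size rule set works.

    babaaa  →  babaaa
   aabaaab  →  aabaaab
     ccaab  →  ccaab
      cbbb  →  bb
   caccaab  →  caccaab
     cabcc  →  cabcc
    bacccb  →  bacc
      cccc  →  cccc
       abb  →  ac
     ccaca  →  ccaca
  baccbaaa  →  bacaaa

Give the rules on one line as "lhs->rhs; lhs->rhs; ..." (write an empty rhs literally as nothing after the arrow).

  | babaaa
  | aabaaab
  | ccaab
  | cbbb => bb

abb->ac; cb->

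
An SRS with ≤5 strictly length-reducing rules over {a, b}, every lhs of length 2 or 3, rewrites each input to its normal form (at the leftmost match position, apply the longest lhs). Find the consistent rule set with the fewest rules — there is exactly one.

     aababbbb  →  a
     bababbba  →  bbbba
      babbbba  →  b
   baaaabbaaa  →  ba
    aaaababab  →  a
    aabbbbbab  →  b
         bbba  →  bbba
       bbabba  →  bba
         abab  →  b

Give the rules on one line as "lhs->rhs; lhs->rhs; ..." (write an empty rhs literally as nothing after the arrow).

  | aababbbb => aabbbb => abbb => aab => a
  | bababbba => bbbba
  | babbbba => baabba => baba => b
  | baaaabbaaa => baaabbaaa => baabbaaa => babaaa => baa => ba

aa->a; aab->a; aba->; abb->aa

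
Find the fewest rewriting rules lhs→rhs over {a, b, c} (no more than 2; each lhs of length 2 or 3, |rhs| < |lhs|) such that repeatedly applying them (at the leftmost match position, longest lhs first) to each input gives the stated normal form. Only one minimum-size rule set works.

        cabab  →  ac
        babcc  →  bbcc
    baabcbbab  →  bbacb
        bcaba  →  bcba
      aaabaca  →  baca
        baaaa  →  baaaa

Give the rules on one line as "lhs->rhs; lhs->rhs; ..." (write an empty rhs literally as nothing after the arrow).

  | cabab => cbab => cbb => ac
  | babcc => bbcc
  | baabcbbab => babcbbab => bbcbbab => bbacab => bbacb
  | bcaba => bcba

ab->b; cbb->ac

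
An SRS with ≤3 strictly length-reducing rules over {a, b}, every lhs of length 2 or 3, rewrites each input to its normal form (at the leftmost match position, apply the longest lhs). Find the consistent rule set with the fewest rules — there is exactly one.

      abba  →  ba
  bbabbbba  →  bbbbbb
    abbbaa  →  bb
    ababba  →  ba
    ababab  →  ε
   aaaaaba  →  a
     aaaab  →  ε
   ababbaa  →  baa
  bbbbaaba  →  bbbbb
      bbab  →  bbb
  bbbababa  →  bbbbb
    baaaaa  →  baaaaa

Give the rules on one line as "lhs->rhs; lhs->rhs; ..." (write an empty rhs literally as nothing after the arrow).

aab->ab; ab->; bba->bb

  | abba => ba
  | bbabbbba => bbbbbba => bbbbbb
  | abbbaa => bbaa => bba => bb
  | ababba => abba => ba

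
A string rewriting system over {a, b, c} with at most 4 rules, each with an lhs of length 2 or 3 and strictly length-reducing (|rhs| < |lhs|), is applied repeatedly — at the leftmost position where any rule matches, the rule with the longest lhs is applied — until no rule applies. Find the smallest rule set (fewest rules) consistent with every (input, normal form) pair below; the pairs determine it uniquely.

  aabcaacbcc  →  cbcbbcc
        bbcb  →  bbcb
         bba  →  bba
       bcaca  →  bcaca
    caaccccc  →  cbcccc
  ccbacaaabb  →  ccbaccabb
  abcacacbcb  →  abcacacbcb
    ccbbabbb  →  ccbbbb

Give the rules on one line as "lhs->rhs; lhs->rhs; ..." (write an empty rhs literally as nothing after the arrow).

  | aabcaacbcc => cbcaacbcc => cbcbbcc
  | bbcb
  | bba
  | bcaca

aa->c; aac->b; bab->b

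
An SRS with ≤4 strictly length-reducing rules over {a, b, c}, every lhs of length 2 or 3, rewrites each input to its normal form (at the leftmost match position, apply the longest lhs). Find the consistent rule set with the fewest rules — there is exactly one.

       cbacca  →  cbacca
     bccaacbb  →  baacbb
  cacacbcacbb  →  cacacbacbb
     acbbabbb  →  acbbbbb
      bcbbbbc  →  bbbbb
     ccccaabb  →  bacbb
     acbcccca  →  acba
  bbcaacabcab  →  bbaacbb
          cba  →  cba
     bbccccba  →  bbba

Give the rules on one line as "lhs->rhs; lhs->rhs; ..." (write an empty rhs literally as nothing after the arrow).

  | cbacca
  | bccaacbb => bcaacbb => baacbb
  | cacacbcacbb => cacacbacbb
  | acbbabbb => acbbbbb

ab->b; bc->b; ccc->ba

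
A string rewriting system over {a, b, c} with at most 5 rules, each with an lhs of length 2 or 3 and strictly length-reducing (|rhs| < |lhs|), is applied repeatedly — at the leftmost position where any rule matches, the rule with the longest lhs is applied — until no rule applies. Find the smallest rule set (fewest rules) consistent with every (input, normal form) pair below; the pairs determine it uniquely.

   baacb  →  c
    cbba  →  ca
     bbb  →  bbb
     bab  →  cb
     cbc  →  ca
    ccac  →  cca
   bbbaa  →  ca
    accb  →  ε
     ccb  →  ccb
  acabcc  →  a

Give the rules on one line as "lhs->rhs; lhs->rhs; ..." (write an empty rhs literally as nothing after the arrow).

ab->; ac->a; ba->c; bc->a

  | baacb => cacb => cab => c
  | cbba => cbc => ca
  | bbb
  | bab => cb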